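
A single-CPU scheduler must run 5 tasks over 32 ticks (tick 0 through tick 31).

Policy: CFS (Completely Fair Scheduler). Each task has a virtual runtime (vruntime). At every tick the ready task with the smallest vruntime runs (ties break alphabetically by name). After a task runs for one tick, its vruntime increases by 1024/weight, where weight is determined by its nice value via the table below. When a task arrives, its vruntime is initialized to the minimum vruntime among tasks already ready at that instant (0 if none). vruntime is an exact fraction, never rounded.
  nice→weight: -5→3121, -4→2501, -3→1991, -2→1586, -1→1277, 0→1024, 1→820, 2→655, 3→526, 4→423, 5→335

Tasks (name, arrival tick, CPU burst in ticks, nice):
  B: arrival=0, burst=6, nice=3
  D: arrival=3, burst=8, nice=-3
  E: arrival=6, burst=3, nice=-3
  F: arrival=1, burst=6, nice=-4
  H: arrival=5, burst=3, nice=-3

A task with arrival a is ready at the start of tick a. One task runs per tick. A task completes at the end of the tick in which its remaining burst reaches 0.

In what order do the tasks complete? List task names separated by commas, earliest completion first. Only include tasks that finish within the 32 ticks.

t=0: vr[B=0] → run B
t=1: vr[B=512/263 F=512/263] → run B
t=2: vr[B=1024/263 F=512/263] → run F
t=3: vr[B=1024/263 D=1549824/657763 F=1549824/657763] → run D
t=4: vr[B=1024/263 D=3759248896/1309606133 F=1549824/657763] → run F
t=5: vr[B=1024/263 D=3759248896/1309606133 F=1819136/657763 H=1819136/657763] → run F
t=6: vr[B=1024/263 D=3759248896/1309606133 E=1819136/657763 F=2088448/657763 H=1819136/657763] → run E
t=7: vr[B=1024/263 D=3759248896/1309606133 E=4295449088/1309606133 F=2088448/657763 H=1819136/657763] → run H
t=8: vr[B=1024/263 D=3759248896/1309606133 E=4295449088/1309606133 F=2088448/657763 H=4295449088/1309606133] → run D
t=9: vr[B=1024/263 D=4432798208/1309606133 E=4295449088/1309606133 F=2088448/657763 H=4295449088/1309606133] → run F
t=10: vr[B=1024/263 D=4432798208/1309606133 E=4295449088/1309606133 F=2357760/657763 H=4295449088/1309606133] → run E
t=11: vr[B=1024/263 D=4432798208/1309606133 E=4968998400/1309606133 F=2357760/657763 H=4295449088/1309606133] → run H
t=12: vr[B=1024/263 D=4432798208/1309606133 E=4968998400/1309606133 F=2357760/657763 H=4968998400/1309606133] → run D
t=13: vr[B=1024/263 D=5106347520/1309606133 E=4968998400/1309606133 F=2357760/657763 H=4968998400/1309606133] → run F
t=14: vr[B=1024/263 D=5106347520/1309606133 E=4968998400/1309606133 F=2627072/657763 H=4968998400/1309606133] → run E
t=15: vr[B=1024/263 D=5106347520/1309606133 F=2627072/657763 H=4968998400/1309606133] → run H
t=16: vr[B=1024/263 D=5106347520/1309606133 F=2627072/657763] → run B
t=17: vr[B=1536/263 D=5106347520/1309606133 F=2627072/657763] → run D
t=18: vr[B=1536/263 D=5779896832/1309606133 F=2627072/657763] → run F
t=19: vr[B=1536/263 D=5779896832/1309606133] → run D
t=20: vr[B=1536/263 D=6453446144/1309606133] → run D
t=21: vr[B=1536/263 D=7126995456/1309606133] → run D
t=22: vr[B=1536/263 D=7800544768/1309606133] → run B
t=23: vr[B=2048/263 D=7800544768/1309606133] → run D
t=24: vr[B=2048/263] → run B
t=25: vr[B=2560/263] → run B
t=26: (idle)
t=27: (idle)
t=28: (idle)
t=29: (idle)
t=30: (idle)
t=31: (idle)

completion order = E, H, F, D, B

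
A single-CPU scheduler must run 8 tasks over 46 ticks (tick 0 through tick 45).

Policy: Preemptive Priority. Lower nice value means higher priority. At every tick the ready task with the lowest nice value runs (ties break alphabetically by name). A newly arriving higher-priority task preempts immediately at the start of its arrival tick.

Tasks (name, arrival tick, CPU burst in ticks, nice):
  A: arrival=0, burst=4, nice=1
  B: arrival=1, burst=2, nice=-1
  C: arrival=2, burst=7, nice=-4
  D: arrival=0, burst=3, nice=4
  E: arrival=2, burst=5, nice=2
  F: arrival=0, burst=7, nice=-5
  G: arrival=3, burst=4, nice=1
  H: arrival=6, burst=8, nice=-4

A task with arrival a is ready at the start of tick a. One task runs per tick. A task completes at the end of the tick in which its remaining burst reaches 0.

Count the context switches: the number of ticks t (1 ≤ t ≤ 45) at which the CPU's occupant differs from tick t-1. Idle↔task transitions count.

context switches = 8

t=0: ready={A,D,F} → run F
t=1: ready={A,B,D,F} → run F
t=2: ready={A,B,C,D,E,F} → run F
t=3: ready={A,B,C,D,E,F,G} → run F
t=4: ready={A,B,C,D,E,F,G} → run F
t=5: ready={A,B,C,D,E,F,G} → run F
t=6: ready={A,B,C,D,E,F,G,H} → run F
t=7: ready={A,B,C,D,E,G,H} → run C
t=8: ready={A,B,C,D,E,G,H} → run C
t=9: ready={A,B,C,D,E,G,H} → run C
t=10: ready={A,B,C,D,E,G,H} → run C
t=11: ready={A,B,C,D,E,G,H} → run C
t=12: ready={A,B,C,D,E,G,H} → run C
t=13: ready={A,B,C,D,E,G,H} → run C
t=14: ready={A,B,D,E,G,H} → run H
t=15: ready={A,B,D,E,G,H} → run H
t=16: ready={A,B,D,E,G,H} → run H
t=17: ready={A,B,D,E,G,H} → run H
t=18: ready={A,B,D,E,G,H} → run H
t=19: ready={A,B,D,E,G,H} → run H
t=20: ready={A,B,D,E,G,H} → run H
t=21: ready={A,B,D,E,G,H} → run H
t=22: ready={A,B,D,E,G} → run B
t=23: ready={A,B,D,E,G} → run B
t=24: ready={A,D,E,G} → run A
t=25: ready={A,D,E,G} → run A
t=26: ready={A,D,E,G} → run A
t=27: ready={A,D,E,G} → run A
t=28: ready={D,E,G} → run G
t=29: ready={D,E,G} → run G
t=30: ready={D,E,G} → run G
t=31: ready={D,E,G} → run G
t=32: ready={D,E} → run E
t=33: ready={D,E} → run E
t=34: ready={D,E} → run E
t=35: ready={D,E} → run E
t=36: ready={D,E} → run E
t=37: ready={D} → run D
t=38: ready={D} → run D
t=39: ready={D} → run D
t=40: (idle)
t=41: (idle)
t=42: (idle)
t=43: (idle)
t=44: (idle)
t=45: (idle)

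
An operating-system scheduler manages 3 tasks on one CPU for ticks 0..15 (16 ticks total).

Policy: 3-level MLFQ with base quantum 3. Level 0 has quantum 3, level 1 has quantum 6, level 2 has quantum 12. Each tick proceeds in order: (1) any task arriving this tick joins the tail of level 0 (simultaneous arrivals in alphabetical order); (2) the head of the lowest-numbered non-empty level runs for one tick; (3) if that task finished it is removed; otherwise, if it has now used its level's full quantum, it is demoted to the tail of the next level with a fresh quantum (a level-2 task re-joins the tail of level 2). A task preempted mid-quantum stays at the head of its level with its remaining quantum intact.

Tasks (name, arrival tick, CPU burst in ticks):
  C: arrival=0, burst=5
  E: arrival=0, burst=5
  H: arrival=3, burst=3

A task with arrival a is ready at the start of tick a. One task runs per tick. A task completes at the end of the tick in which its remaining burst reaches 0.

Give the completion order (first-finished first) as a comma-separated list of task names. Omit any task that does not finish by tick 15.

t=0: L0/L1/L2 = CE/-/- → run C
t=1: L0/L1/L2 = CE/-/- → run C
t=2: L0/L1/L2 = CE/-/- → run C
t=3: L0/L1/L2 = EH/C/- → run E
t=4: L0/L1/L2 = EH/C/- → run E
t=5: L0/L1/L2 = EH/C/- → run E
t=6: L0/L1/L2 = H/CE/- → run H
t=7: L0/L1/L2 = H/CE/- → run H
t=8: L0/L1/L2 = H/CE/- → run H
t=9: L0/L1/L2 = -/CE/- → run C
t=10: L0/L1/L2 = -/CE/- → run C
t=11: L0/L1/L2 = -/E/- → run E
t=12: L0/L1/L2 = -/E/- → run E
t=13: (idle)
t=14: (idle)
t=15: (idle)

completion order = H, C, E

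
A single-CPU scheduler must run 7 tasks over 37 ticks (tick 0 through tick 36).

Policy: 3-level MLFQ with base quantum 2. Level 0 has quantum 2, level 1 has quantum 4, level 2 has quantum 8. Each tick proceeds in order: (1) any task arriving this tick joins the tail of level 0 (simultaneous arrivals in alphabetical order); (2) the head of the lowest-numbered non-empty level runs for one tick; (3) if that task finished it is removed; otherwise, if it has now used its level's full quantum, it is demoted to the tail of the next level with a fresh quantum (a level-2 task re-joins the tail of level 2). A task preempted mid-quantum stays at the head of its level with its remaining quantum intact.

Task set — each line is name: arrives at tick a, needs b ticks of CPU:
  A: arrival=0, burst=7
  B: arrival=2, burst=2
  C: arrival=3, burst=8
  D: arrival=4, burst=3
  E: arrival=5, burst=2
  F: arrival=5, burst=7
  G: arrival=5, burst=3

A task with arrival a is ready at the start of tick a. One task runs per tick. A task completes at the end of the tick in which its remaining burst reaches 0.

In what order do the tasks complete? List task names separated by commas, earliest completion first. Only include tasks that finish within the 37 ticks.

t=0: L0/L1/L2 = A/-/- → run A
t=1: L0/L1/L2 = A/-/- → run A
t=2: L0/L1/L2 = B/A/- → run B
t=3: L0/L1/L2 = BC/A/- → run B
t=4: L0/L1/L2 = CD/A/- → run C
t=5: L0/L1/L2 = CDEFG/A/- → run C
t=6: L0/L1/L2 = DEFG/AC/- → run D
t=7: L0/L1/L2 = DEFG/AC/- → run D
t=8: L0/L1/L2 = EFG/ACD/- → run E
t=9: L0/L1/L2 = EFG/ACD/- → run E
t=10: L0/L1/L2 = FG/ACD/- → run F
t=11: L0/L1/L2 = FG/ACD/- → run F
t=12: L0/L1/L2 = G/ACDF/- → run G
t=13: L0/L1/L2 = G/ACDF/- → run G
t=14: L0/L1/L2 = -/ACDFG/- → run A
t=15: L0/L1/L2 = -/ACDFG/- → run A
t=16: L0/L1/L2 = -/ACDFG/- → run A
t=17: L0/L1/L2 = -/ACDFG/- → run A
t=18: L0/L1/L2 = -/CDFG/A → run C
t=19: L0/L1/L2 = -/CDFG/A → run C
t=20: L0/L1/L2 = -/CDFG/A → run C
t=21: L0/L1/L2 = -/CDFG/A → run C
t=22: L0/L1/L2 = -/DFG/AC → run D
t=23: L0/L1/L2 = -/FG/AC → run F
t=24: L0/L1/L2 = -/FG/AC → run F
t=25: L0/L1/L2 = -/FG/AC → run F
t=26: L0/L1/L2 = -/FG/AC → run F
t=27: L0/L1/L2 = -/G/ACF → run G
t=28: L0/L1/L2 = -/-/ACF → run A
t=29: L0/L1/L2 = -/-/CF → run C
t=30: L0/L1/L2 = -/-/CF → run C
t=31: L0/L1/L2 = -/-/F → run F
t=32: (idle)
t=33: (idle)
t=34: (idle)
t=35: (idle)
t=36: (idle)

completion order = B, E, D, G, A, C, F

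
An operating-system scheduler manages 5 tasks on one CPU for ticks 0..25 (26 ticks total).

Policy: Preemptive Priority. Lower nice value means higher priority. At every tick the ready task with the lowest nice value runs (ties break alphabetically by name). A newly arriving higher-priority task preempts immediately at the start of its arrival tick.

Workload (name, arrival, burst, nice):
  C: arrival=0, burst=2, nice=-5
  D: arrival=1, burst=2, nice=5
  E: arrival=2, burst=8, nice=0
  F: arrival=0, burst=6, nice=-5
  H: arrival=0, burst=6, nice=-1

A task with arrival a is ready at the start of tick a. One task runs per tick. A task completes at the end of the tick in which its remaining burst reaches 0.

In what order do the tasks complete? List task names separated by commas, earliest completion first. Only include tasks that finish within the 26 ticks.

t=0: ready={C,F,H} → run C
t=1: ready={C,D,F,H} → run C
t=2: ready={D,E,F,H} → run F
t=3: ready={D,E,F,H} → run F
t=4: ready={D,E,F,H} → run F
t=5: ready={D,E,F,H} → run F
t=6: ready={D,E,F,H} → run F
t=7: ready={D,E,F,H} → run F
t=8: ready={D,E,H} → run H
t=9: ready={D,E,H} → run H
t=10: ready={D,E,H} → run H
t=11: ready={D,E,H} → run H
t=12: ready={D,E,H} → run H
t=13: ready={D,E,H} → run H
t=14: ready={D,E} → run E
t=15: ready={D,E} → run E
t=16: ready={D,E} → run E
t=17: ready={D,E} → run E
t=18: ready={D,E} → run E
t=19: ready={D,E} → run E
t=20: ready={D,E} → run E
t=21: ready={D,E} → run E
t=22: ready={D} → run D
t=23: ready={D} → run D
t=24: (idle)
t=25: (idle)

completion order = C, F, H, E, D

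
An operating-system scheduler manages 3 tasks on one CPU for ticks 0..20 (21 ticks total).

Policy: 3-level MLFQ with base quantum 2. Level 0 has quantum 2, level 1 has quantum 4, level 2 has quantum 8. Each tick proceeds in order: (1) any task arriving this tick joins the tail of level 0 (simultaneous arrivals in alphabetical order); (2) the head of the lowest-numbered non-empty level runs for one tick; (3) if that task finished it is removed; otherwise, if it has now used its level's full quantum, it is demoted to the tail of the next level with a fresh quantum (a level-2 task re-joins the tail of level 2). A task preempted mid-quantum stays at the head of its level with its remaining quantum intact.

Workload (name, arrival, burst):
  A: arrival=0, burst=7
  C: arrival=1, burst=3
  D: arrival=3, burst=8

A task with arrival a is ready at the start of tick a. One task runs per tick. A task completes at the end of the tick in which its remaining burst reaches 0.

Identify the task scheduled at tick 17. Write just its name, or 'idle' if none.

running at tick 17 = D

t=0: L0/L1/L2 = A/-/- → run A
t=1: L0/L1/L2 = AC/-/- → run A
t=2: L0/L1/L2 = C/A/- → run C
t=3: L0/L1/L2 = CD/A/- → run C
t=4: L0/L1/L2 = D/AC/- → run D
t=5: L0/L1/L2 = D/AC/- → run D
t=6: L0/L1/L2 = -/ACD/- → run A
t=7: L0/L1/L2 = -/ACD/- → run A
t=8: L0/L1/L2 = -/ACD/- → run A
t=9: L0/L1/L2 = -/ACD/- → run A
t=10: L0/L1/L2 = -/CD/A → run C
t=11: L0/L1/L2 = -/D/A → run D
t=12: L0/L1/L2 = -/D/A → run D
t=13: L0/L1/L2 = -/D/A → run D
t=14: L0/L1/L2 = -/D/A → run D
t=15: L0/L1/L2 = -/-/AD → run A
t=16: L0/L1/L2 = -/-/D → run D
t=17: L0/L1/L2 = -/-/D → run D
t=18: (idle)
t=19: (idle)
t=20: (idle)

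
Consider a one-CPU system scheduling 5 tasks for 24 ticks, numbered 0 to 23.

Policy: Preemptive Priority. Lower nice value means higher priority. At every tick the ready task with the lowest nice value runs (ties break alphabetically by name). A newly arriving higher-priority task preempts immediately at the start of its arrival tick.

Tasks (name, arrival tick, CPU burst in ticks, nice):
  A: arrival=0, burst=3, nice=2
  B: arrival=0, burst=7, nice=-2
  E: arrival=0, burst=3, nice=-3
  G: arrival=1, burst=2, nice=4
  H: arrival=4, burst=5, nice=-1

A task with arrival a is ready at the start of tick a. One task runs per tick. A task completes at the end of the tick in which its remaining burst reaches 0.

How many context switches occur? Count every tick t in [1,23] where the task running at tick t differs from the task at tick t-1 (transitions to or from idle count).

t=0: ready={A,B,E} → run E
t=1: ready={A,B,E,G} → run E
t=2: ready={A,B,E,G} → run E
t=3: ready={A,B,G} → run B
t=4: ready={A,B,G,H} → run B
t=5: ready={A,B,G,H} → run B
t=6: ready={A,B,G,H} → run B
t=7: ready={A,B,G,H} → run B
t=8: ready={A,B,G,H} → run B
t=9: ready={A,B,G,H} → run B
t=10: ready={A,G,H} → run H
t=11: ready={A,G,H} → run H
t=12: ready={A,G,H} → run H
t=13: ready={A,G,H} → run H
t=14: ready={A,G,H} → run H
t=15: ready={A,G} → run A
t=16: ready={A,G} → run A
t=17: ready={A,G} → run A
t=18: ready={G} → run G
t=19: ready={G} → run G
t=20: (idle)
t=21: (idle)
t=22: (idle)
t=23: (idle)

context switches = 5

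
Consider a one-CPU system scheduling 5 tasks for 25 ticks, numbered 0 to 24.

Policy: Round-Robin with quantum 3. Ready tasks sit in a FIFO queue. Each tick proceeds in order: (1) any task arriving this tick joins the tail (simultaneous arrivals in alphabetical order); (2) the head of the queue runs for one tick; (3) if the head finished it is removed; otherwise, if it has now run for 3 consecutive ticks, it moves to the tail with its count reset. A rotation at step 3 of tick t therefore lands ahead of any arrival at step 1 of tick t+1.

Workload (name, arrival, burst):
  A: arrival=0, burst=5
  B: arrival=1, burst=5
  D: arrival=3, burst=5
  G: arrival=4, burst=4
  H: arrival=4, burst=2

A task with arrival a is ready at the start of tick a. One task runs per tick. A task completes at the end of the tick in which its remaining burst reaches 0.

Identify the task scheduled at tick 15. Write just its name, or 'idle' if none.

t=0: queue=[A] q_used=0 → run A
t=1: queue=[A,B] q_used=1 → run A
t=2: queue=[A,B] q_used=2 → run A
t=3: queue=[B,A,D] q_used=0 → run B
t=4: queue=[B,A,D,G,H] q_used=1 → run B
t=5: queue=[B,A,D,G,H] q_used=2 → run B
t=6: queue=[A,D,G,H,B] q_used=0 → run A
t=7: queue=[A,D,G,H,B] q_used=1 → run A
t=8: queue=[D,G,H,B] q_used=0 → run D
t=9: queue=[D,G,H,B] q_used=1 → run D
t=10: queue=[D,G,H,B] q_used=2 → run D
t=11: queue=[G,H,B,D] q_used=0 → run G
t=12: queue=[G,H,B,D] q_used=1 → run G
t=13: queue=[G,H,B,D] q_used=2 → run G
t=14: queue=[H,B,D,G] q_used=0 → run H
t=15: queue=[H,B,D,G] q_used=1 → run H
t=16: queue=[B,D,G] q_used=0 → run B
t=17: queue=[B,D,G] q_used=1 → run B
t=18: queue=[D,G] q_used=0 → run D
t=19: queue=[D,G] q_used=1 → run D
t=20: queue=[G] q_used=0 → run G
t=21: (idle)
t=22: (idle)
t=23: (idle)
t=24: (idle)

running at tick 15 = H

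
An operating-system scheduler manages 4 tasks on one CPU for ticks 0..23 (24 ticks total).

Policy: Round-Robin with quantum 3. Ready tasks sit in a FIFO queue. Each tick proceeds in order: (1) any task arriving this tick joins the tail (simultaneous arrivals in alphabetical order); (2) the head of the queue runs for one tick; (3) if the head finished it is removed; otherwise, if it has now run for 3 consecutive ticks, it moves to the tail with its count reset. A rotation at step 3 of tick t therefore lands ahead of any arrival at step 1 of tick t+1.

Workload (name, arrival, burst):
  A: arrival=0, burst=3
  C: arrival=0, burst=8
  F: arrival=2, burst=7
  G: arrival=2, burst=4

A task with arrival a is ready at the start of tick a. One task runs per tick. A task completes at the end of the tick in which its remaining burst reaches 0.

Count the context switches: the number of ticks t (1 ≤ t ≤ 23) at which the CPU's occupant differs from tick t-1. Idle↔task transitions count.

context switches = 9

t=0: queue=[A,C] q_used=0 → run A
t=1: queue=[A,C] q_used=1 → run A
t=2: queue=[A,C,F,G] q_used=2 → run A
t=3: queue=[C,F,G] q_used=0 → run C
t=4: queue=[C,F,G] q_used=1 → run C
t=5: queue=[C,F,G] q_used=2 → run C
t=6: queue=[F,G,C] q_used=0 → run F
t=7: queue=[F,G,C] q_used=1 → run F
t=8: queue=[F,G,C] q_used=2 → run F
t=9: queue=[G,C,F] q_used=0 → run G
t=10: queue=[G,C,F] q_used=1 → run G
t=11: queue=[G,C,F] q_used=2 → run G
t=12: queue=[C,F,G] q_used=0 → run C
t=13: queue=[C,F,G] q_used=1 → run C
t=14: queue=[C,F,G] q_used=2 → run C
t=15: queue=[F,G,C] q_used=0 → run F
t=16: queue=[F,G,C] q_used=1 → run F
t=17: queue=[F,G,C] q_used=2 → run F
t=18: queue=[G,C,F] q_used=0 → run G
t=19: queue=[C,F] q_used=0 → run C
t=20: queue=[C,F] q_used=1 → run C
t=21: queue=[F] q_used=0 → run F
t=22: (idle)
t=23: (idle)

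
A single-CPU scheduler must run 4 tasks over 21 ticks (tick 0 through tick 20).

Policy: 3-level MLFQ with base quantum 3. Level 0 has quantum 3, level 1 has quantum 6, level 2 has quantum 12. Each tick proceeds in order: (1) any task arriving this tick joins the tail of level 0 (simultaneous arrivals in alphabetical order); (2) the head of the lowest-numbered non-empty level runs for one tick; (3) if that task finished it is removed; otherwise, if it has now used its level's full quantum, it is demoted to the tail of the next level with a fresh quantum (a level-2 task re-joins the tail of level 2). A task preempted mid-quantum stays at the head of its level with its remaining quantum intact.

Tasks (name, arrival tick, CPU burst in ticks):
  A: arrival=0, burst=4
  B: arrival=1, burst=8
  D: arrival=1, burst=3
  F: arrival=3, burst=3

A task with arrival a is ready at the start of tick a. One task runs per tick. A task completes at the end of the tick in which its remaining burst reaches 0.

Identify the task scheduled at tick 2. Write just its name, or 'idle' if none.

t=0: L0/L1/L2 = A/-/- → run A
t=1: L0/L1/L2 = ABD/-/- → run A
t=2: L0/L1/L2 = ABD/-/- → run A
t=3: L0/L1/L2 = BDF/A/- → run B
t=4: L0/L1/L2 = BDF/A/- → run B
t=5: L0/L1/L2 = BDF/A/- → run B
t=6: L0/L1/L2 = DF/AB/- → run D
t=7: L0/L1/L2 = DF/AB/- → run D
t=8: L0/L1/L2 = DF/AB/- → run D
t=9: L0/L1/L2 = F/AB/- → run F
t=10: L0/L1/L2 = F/AB/- → run F
t=11: L0/L1/L2 = F/AB/- → run F
t=12: L0/L1/L2 = -/AB/- → run A
t=13: L0/L1/L2 = -/B/- → run B
t=14: L0/L1/L2 = -/B/- → run B
t=15: L0/L1/L2 = -/B/- → run B
t=16: L0/L1/L2 = -/B/- → run B
t=17: L0/L1/L2 = -/B/- → run B
t=18: (idle)
t=19: (idle)
t=20: (idle)

running at tick 2 = A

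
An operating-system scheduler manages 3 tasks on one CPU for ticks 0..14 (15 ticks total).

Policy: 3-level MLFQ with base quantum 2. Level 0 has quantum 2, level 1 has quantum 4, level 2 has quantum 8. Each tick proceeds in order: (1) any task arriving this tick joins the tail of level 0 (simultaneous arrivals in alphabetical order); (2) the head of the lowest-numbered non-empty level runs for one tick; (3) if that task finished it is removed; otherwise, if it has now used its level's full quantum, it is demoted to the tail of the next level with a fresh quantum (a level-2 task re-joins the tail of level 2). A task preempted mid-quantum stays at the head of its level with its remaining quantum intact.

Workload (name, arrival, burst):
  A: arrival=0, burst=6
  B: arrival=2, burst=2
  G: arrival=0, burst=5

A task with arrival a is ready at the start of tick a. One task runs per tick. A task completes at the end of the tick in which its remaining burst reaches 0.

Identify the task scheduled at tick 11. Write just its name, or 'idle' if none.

t=0: L0/L1/L2 = AG/-/- → run A
t=1: L0/L1/L2 = AG/-/- → run A
t=2: L0/L1/L2 = GB/A/- → run G
t=3: L0/L1/L2 = GB/A/- → run G
t=4: L0/L1/L2 = B/AG/- → run B
t=5: L0/L1/L2 = B/AG/- → run B
t=6: L0/L1/L2 = -/AG/- → run A
t=7: L0/L1/L2 = -/AG/- → run A
t=8: L0/L1/L2 = -/AG/- → run A
t=9: L0/L1/L2 = -/AG/- → run A
t=10: L0/L1/L2 = -/G/- → run G
t=11: L0/L1/L2 = -/G/- → run G
t=12: L0/L1/L2 = -/G/- → run G
t=13: (idle)
t=14: (idle)

running at tick 11 = G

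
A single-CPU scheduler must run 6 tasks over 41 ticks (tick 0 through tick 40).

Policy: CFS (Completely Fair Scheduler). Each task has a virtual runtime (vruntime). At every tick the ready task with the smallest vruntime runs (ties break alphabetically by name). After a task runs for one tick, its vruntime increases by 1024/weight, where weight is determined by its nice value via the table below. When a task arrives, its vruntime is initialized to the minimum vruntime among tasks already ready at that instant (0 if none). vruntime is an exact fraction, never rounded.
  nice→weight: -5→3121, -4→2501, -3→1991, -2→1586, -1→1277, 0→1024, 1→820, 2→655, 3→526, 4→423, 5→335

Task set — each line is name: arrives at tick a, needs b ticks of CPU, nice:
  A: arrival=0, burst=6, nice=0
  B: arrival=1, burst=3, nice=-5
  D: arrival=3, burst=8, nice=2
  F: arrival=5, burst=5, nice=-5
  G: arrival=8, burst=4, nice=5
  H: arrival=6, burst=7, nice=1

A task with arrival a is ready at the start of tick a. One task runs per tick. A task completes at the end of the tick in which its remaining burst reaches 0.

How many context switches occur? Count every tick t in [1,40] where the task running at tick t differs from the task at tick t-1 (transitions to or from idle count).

context switches = 29

t=0: vr[A=0] → run A
t=1: vr[A=1 B=1] → run A
t=2: vr[A=2 B=1] → run B
t=3: vr[A=2 B=4145/3121 D=4145/3121] → run B
t=4: vr[A=2 B=5169/3121 D=4145/3121] → run D
t=5: vr[A=2 B=5169/3121 D=5910879/2044255 F=5169/3121] → run B
t=6: vr[A=2 D=5910879/2044255 F=5169/3121 H=5169/3121] → run F
t=7: vr[A=2 D=5910879/2044255 F=6193/3121 H=5169/3121] → run H
t=8: vr[A=2 D=5910879/2044255 F=6193/3121 G=6193/3121 H=1858621/639805] → run F
t=9: vr[A=2 D=5910879/2044255 F=7217/3121 G=6193/3121 H=1858621/639805] → run G
t=10: vr[A=2 D=5910879/2044255 F=7217/3121 G=5270559/1045535 H=1858621/639805] → run A
t=11: vr[A=3 D=5910879/2044255 F=7217/3121 G=5270559/1045535 H=1858621/639805] → run F
t=12: vr[A=3 D=5910879/2044255 F=8241/3121 G=5270559/1045535 H=1858621/639805] → run F
t=13: vr[A=3 D=5910879/2044255 F=9265/3121 G=5270559/1045535 H=1858621/639805] → run D
t=14: vr[A=3 D=9106783/2044255 F=9265/3121 G=5270559/1045535 H=1858621/639805] → run H
t=15: vr[A=3 D=9106783/2044255 F=9265/3121 G=5270559/1045535 H=2657597/639805] → run F
t=16: vr[A=3 D=9106783/2044255 G=5270559/1045535 H=2657597/639805] → run A
t=17: vr[A=4 D=9106783/2044255 G=5270559/1045535 H=2657597/639805] → run A
t=18: vr[A=5 D=9106783/2044255 G=5270559/1045535 H=2657597/639805] → run H
t=19: vr[A=5 D=9106783/2044255 G=5270559/1045535 H=3456573/639805] → run D
t=20: vr[A=5 D=12302687/2044255 G=5270559/1045535 H=3456573/639805] → run A
t=21: vr[D=12302687/2044255 G=5270559/1045535 H=3456573/639805] → run G
t=22: vr[D=12302687/2044255 G=8466463/1045535 H=3456573/639805] → run H
t=23: vr[D=12302687/2044255 G=8466463/1045535 H=4255549/639805] → run D
t=24: vr[D=15498591/2044255 G=8466463/1045535 H=4255549/639805] → run H
t=25: vr[D=15498591/2044255 G=8466463/1045535 H=1010905/127961] → run D
t=26: vr[D=3738899/408851 G=8466463/1045535 H=1010905/127961] → run H
t=27: vr[D=3738899/408851 G=8466463/1045535 H=5853501/639805] → run G
t=28: vr[D=3738899/408851 G=11662367/1045535 H=5853501/639805] → run D
t=29: vr[D=21890399/2044255 G=11662367/1045535 H=5853501/639805] → run H
t=30: vr[D=21890399/2044255 G=11662367/1045535] → run D
t=31: vr[D=25086303/2044255 G=11662367/1045535] → run G
t=32: vr[D=25086303/2044255] → run D
t=33: (idle)
t=34: (idle)
t=35: (idle)
t=36: (idle)
t=37: (idle)
t=38: (idle)
t=39: (idle)
t=40: (idle)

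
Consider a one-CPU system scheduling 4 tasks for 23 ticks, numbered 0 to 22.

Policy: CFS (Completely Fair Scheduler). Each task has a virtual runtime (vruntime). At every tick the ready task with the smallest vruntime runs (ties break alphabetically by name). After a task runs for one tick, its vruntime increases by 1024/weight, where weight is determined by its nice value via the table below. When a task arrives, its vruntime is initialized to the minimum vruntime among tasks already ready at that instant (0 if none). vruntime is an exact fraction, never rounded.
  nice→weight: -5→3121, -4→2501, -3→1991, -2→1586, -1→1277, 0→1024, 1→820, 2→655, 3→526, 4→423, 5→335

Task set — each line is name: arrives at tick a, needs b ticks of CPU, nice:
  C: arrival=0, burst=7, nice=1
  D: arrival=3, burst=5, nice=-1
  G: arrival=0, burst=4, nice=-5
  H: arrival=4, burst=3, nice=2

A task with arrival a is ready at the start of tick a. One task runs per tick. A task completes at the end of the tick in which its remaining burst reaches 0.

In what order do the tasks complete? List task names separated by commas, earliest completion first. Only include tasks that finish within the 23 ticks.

completion order = G, H, D, C

t=0: vr[C=0 G=0] → run C
t=1: vr[C=256/205 G=0] → run G
t=2: vr[C=256/205 G=1024/3121] → run G
t=3: vr[C=256/205 D=2048/3121 G=2048/3121] → run D
t=4: vr[C=256/205 D=5811200/3985517 G=2048/3121 H=2048/3121] → run G
t=5: vr[C=256/205 D=5811200/3985517 G=3072/3121 H=2048/3121] → run H
t=6: vr[C=256/205 D=5811200/3985517 G=3072/3121 H=4537344/2044255] → run G
t=7: vr[C=256/205 D=5811200/3985517 H=4537344/2044255] → run C
t=8: vr[C=512/205 D=5811200/3985517 H=4537344/2044255] → run D
t=9: vr[C=512/205 D=9007104/3985517 H=4537344/2044255] → run H
t=10: vr[C=512/205 D=9007104/3985517 H=7733248/2044255] → run D
t=11: vr[C=512/205 D=12203008/3985517 H=7733248/2044255] → run C
t=12: vr[C=768/205 D=12203008/3985517 H=7733248/2044255] → run D
t=13: vr[C=768/205 D=15398912/3985517 H=7733248/2044255] → run C
t=14: vr[C=1024/205 D=15398912/3985517 H=7733248/2044255] → run H
t=15: vr[C=1024/205 D=15398912/3985517] → run D
t=16: vr[C=1024/205] → run C
t=17: vr[C=256/41] → run C
t=18: vr[C=1536/205] → run C
t=19: (idle)
t=20: (idle)
t=21: (idle)
t=22: (idle)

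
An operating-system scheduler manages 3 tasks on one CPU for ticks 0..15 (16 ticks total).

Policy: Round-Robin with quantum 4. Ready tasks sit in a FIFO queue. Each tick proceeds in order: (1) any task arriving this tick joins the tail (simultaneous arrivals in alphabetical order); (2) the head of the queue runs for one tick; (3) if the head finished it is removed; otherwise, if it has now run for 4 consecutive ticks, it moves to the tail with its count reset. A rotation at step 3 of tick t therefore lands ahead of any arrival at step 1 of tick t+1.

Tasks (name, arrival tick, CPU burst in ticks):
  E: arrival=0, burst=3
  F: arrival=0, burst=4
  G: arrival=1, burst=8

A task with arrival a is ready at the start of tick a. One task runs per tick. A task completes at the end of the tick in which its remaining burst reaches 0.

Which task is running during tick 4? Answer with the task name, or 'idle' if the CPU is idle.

t=0: queue=[E,F] q_used=0 → run E
t=1: queue=[E,F,G] q_used=1 → run E
t=2: queue=[E,F,G] q_used=2 → run E
t=3: queue=[F,G] q_used=0 → run F
t=4: queue=[F,G] q_used=1 → run F
t=5: queue=[F,G] q_used=2 → run F
t=6: queue=[F,G] q_used=3 → run F
t=7: queue=[G] q_used=0 → run G
t=8: queue=[G] q_used=1 → run G
t=9: queue=[G] q_used=2 → run G
t=10: queue=[G] q_used=3 → run G
t=11: queue=[G] q_used=0 → run G
t=12: queue=[G] q_used=1 → run G
t=13: queue=[G] q_used=2 → run G
t=14: queue=[G] q_used=3 → run G
t=15: (idle)

running at tick 4 = F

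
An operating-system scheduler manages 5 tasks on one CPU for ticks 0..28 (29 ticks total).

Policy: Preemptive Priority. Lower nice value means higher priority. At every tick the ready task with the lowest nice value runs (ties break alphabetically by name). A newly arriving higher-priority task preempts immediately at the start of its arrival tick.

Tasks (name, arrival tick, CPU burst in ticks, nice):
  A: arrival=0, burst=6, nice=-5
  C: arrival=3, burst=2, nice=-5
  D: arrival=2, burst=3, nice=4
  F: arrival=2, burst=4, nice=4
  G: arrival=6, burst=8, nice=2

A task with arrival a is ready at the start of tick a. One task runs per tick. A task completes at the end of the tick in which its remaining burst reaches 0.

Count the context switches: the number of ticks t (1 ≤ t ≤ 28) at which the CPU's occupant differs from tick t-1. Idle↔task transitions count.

t=0: ready={A} → run A
t=1: ready={A} → run A
t=2: ready={A,D,F} → run A
t=3: ready={A,C,D,F} → run A
t=4: ready={A,C,D,F} → run A
t=5: ready={A,C,D,F} → run A
t=6: ready={C,D,F,G} → run C
t=7: ready={C,D,F,G} → run C
t=8: ready={D,F,G} → run G
t=9: ready={D,F,G} → run G
t=10: ready={D,F,G} → run G
t=11: ready={D,F,G} → run G
t=12: ready={D,F,G} → run G
t=13: ready={D,F,G} → run G
t=14: ready={D,F,G} → run G
t=15: ready={D,F,G} → run G
t=16: ready={D,F} → run D
t=17: ready={D,F} → run D
t=18: ready={D,F} → run D
t=19: ready={F} → run F
t=20: ready={F} → run F
t=21: ready={F} → run F
t=22: ready={F} → run F
t=23: (idle)
t=24: (idle)
t=25: (idle)
t=26: (idle)
t=27: (idle)
t=28: (idle)

context switches = 5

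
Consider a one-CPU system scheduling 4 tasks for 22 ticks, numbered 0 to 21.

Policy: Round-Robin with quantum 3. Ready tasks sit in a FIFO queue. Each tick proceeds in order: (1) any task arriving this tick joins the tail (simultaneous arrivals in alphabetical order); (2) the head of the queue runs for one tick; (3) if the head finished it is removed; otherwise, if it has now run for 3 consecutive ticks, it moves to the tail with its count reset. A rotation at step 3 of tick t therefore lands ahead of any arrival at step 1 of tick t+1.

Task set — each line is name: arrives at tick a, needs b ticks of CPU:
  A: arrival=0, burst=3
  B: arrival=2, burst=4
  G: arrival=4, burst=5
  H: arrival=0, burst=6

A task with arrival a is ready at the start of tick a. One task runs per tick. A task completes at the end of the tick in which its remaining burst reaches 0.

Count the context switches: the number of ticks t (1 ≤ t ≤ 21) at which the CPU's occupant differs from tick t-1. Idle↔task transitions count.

t=0: queue=[A,H] q_used=0 → run A
t=1: queue=[A,H] q_used=1 → run A
t=2: queue=[A,H,B] q_used=2 → run A
t=3: queue=[H,B] q_used=0 → run H
t=4: queue=[H,B,G] q_used=1 → run H
t=5: queue=[H,B,G] q_used=2 → run H
t=6: queue=[B,G,H] q_used=0 → run B
t=7: queue=[B,G,H] q_used=1 → run B
t=8: queue=[B,G,H] q_used=2 → run B
t=9: queue=[G,H,B] q_used=0 → run G
t=10: queue=[G,H,B] q_used=1 → run G
t=11: queue=[G,H,B] q_used=2 → run G
t=12: queue=[H,B,G] q_used=0 → run H
t=13: queue=[H,B,G] q_used=1 → run H
t=14: queue=[H,B,G] q_used=2 → run H
t=15: queue=[B,G] q_used=0 → run B
t=16: queue=[G] q_used=0 → run G
t=17: queue=[G] q_used=1 → run G
t=18: (idle)
t=19: (idle)
t=20: (idle)
t=21: (idle)

context switches = 7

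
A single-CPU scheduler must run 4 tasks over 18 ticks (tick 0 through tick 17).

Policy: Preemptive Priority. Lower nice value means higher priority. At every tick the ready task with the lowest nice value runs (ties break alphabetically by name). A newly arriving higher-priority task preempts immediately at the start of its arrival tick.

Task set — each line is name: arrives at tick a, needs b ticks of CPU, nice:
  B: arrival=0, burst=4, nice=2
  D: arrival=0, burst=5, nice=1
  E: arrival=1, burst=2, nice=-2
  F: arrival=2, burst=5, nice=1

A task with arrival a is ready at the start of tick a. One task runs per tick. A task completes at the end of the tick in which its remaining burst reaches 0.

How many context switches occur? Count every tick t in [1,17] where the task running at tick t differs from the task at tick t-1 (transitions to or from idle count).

context switches = 5

t=0: ready={B,D} → run D
t=1: ready={B,D,E} → run E
t=2: ready={B,D,E,F} → run E
t=3: ready={B,D,F} → run D
t=4: ready={B,D,F} → run D
t=5: ready={B,D,F} → run D
t=6: ready={B,D,F} → run D
t=7: ready={B,F} → run F
t=8: ready={B,F} → run F
t=9: ready={B,F} → run F
t=10: ready={B,F} → run F
t=11: ready={B,F} → run F
t=12: ready={B} → run B
t=13: ready={B} → run B
t=14: ready={B} → run B
t=15: ready={B} → run B
t=16: (idle)
t=17: (idle)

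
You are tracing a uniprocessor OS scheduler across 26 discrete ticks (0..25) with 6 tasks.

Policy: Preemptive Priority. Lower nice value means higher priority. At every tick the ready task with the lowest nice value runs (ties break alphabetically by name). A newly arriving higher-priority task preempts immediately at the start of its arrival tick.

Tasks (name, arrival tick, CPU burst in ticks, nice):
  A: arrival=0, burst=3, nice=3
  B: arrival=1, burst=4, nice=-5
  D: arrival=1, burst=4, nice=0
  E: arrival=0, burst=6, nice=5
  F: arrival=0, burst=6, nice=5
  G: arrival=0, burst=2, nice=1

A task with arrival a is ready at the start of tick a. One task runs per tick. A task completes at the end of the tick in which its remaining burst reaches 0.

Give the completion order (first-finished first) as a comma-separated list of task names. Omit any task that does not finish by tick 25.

t=0: ready={A,E,F,G} → run G
t=1: ready={A,B,D,E,F,G} → run B
t=2: ready={A,B,D,E,F,G} → run B
t=3: ready={A,B,D,E,F,G} → run B
t=4: ready={A,B,D,E,F,G} → run B
t=5: ready={A,D,E,F,G} → run D
t=6: ready={A,D,E,F,G} → run D
t=7: ready={A,D,E,F,G} → run D
t=8: ready={A,D,E,F,G} → run D
t=9: ready={A,E,F,G} → run G
t=10: ready={A,E,F} → run A
t=11: ready={A,E,F} → run A
t=12: ready={A,E,F} → run A
t=13: ready={E,F} → run E
t=14: ready={E,F} → run E
t=15: ready={E,F} → run E
t=16: ready={E,F} → run E
t=17: ready={E,F} → run E
t=18: ready={E,F} → run E
t=19: ready={F} → run F
t=20: ready={F} → run F
t=21: ready={F} → run F
t=22: ready={F} → run F
t=23: ready={F} → run F
t=24: ready={F} → run F
t=25: (idle)

completion order = B, D, G, A, E, F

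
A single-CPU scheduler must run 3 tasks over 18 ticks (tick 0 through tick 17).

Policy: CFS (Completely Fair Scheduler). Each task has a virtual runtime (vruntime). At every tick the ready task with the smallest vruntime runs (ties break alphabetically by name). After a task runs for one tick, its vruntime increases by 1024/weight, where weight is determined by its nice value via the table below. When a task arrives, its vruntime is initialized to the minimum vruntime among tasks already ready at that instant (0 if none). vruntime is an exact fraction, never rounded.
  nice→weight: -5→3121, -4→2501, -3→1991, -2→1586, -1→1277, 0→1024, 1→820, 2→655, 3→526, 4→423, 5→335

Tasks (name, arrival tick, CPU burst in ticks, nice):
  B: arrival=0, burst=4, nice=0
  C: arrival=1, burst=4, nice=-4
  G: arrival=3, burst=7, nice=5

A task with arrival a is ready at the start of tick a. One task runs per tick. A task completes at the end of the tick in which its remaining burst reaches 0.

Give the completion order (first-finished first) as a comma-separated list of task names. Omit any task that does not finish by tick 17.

t=0: vr[B=0] → run B
t=1: vr[B=1 C=1] → run B
t=2: vr[B=2 C=1] → run C
t=3: vr[B=2 C=3525/2501 G=3525/2501] → run C
t=4: vr[B=2 C=4549/2501 G=3525/2501] → run G
t=5: vr[B=2 C=4549/2501 G=3741899/837835] → run C
t=6: vr[B=2 C=5573/2501 G=3741899/837835] → run B
t=7: vr[B=3 C=5573/2501 G=3741899/837835] → run C
t=8: vr[B=3 G=3741899/837835] → run B
t=9: vr[G=3741899/837835] → run G
t=10: vr[G=6302923/837835] → run G
t=11: vr[G=8863947/837835] → run G
t=12: vr[G=11424971/837835] → run G
t=13: vr[G=2797199/167567] → run G
t=14: vr[G=16547019/837835] → run G
t=15: (idle)
t=16: (idle)
t=17: (idle)

completion order = C, B, G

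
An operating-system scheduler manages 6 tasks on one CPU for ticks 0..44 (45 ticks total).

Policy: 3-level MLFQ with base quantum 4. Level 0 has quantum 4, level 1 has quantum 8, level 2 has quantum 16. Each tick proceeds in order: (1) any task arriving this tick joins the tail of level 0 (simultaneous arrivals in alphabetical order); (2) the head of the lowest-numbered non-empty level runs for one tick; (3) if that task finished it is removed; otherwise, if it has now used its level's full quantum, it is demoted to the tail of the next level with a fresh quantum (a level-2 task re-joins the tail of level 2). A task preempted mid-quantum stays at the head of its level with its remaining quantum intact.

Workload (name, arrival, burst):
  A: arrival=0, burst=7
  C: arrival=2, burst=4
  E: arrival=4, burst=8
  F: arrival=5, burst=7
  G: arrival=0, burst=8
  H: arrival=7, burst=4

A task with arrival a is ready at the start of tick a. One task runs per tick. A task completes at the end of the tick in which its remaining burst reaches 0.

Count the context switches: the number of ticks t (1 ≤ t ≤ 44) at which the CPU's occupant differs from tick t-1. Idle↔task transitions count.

context switches = 10

t=0: L0/L1/L2 = AG/-/- → run A
t=1: L0/L1/L2 = AG/-/- → run A
t=2: L0/L1/L2 = AGC/-/- → run A
t=3: L0/L1/L2 = AGC/-/- → run A
t=4: L0/L1/L2 = GCE/A/- → run G
t=5: L0/L1/L2 = GCEF/A/- → run G
t=6: L0/L1/L2 = GCEF/A/- → run G
t=7: L0/L1/L2 = GCEFH/A/- → run G
t=8: L0/L1/L2 = CEFH/AG/- → run C
t=9: L0/L1/L2 = CEFH/AG/- → run C
t=10: L0/L1/L2 = CEFH/AG/- → run C
t=11: L0/L1/L2 = CEFH/AG/- → run C
t=12: L0/L1/L2 = EFH/AG/- → run E
t=13: L0/L1/L2 = EFH/AG/- → run E
t=14: L0/L1/L2 = EFH/AG/- → run E
t=15: L0/L1/L2 = EFH/AG/- → run E
t=16: L0/L1/L2 = FH/AGE/- → run F
t=17: L0/L1/L2 = FH/AGE/- → run F
t=18: L0/L1/L2 = FH/AGE/- → run F
t=19: L0/L1/L2 = FH/AGE/- → run F
t=20: L0/L1/L2 = H/AGEF/- → run H
t=21: L0/L1/L2 = H/AGEF/- → run H
t=22: L0/L1/L2 = H/AGEF/- → run H
t=23: L0/L1/L2 = H/AGEF/- → run H
t=24: L0/L1/L2 = -/AGEF/- → run A
t=25: L0/L1/L2 = -/AGEF/- → run A
t=26: L0/L1/L2 = -/AGEF/- → run A
t=27: L0/L1/L2 = -/GEF/- → run G
t=28: L0/L1/L2 = -/GEF/- → run G
t=29: L0/L1/L2 = -/GEF/- → run G
t=30: L0/L1/L2 = -/GEF/- → run G
t=31: L0/L1/L2 = -/EF/- → run E
t=32: L0/L1/L2 = -/EF/- → run E
t=33: L0/L1/L2 = -/EF/- → run E
t=34: L0/L1/L2 = -/EF/- → run E
t=35: L0/L1/L2 = -/F/- → run F
t=36: L0/L1/L2 = -/F/- → run F
t=37: L0/L1/L2 = -/F/- → run F
t=38: (idle)
t=39: (idle)
t=40: (idle)
t=41: (idle)
t=42: (idle)
t=43: (idle)
t=44: (idle)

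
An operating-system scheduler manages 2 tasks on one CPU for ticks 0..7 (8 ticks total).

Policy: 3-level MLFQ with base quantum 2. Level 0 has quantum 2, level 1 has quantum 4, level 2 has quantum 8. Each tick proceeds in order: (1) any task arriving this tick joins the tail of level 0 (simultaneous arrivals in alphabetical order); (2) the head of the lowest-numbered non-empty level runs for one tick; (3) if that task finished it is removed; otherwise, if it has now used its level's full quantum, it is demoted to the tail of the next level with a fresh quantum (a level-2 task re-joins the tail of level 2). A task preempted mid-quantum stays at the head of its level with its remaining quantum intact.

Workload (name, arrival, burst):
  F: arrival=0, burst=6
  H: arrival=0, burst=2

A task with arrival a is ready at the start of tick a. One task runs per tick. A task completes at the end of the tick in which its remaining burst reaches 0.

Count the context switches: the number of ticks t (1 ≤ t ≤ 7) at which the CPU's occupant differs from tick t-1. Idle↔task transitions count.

t=0: L0/L1/L2 = FH/-/- → run F
t=1: L0/L1/L2 = FH/-/- → run F
t=2: L0/L1/L2 = H/F/- → run H
t=3: L0/L1/L2 = H/F/- → run H
t=4: L0/L1/L2 = -/F/- → run F
t=5: L0/L1/L2 = -/F/- → run F
t=6: L0/L1/L2 = -/F/- → run F
t=7: L0/L1/L2 = -/F/- → run F

context switches = 2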